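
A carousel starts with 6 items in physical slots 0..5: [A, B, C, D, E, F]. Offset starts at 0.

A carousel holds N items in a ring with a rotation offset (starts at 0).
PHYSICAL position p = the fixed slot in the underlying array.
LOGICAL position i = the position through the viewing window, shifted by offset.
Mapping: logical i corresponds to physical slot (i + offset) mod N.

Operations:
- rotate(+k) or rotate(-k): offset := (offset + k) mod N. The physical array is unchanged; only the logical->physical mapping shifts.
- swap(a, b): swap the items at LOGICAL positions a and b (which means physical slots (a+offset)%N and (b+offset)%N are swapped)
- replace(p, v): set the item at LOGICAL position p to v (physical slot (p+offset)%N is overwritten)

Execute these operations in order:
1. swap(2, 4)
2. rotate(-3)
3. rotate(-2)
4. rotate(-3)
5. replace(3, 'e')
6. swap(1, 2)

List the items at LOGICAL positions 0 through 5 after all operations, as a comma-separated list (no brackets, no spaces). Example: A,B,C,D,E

After op 1 (swap(2, 4)): offset=0, physical=[A,B,E,D,C,F], logical=[A,B,E,D,C,F]
After op 2 (rotate(-3)): offset=3, physical=[A,B,E,D,C,F], logical=[D,C,F,A,B,E]
After op 3 (rotate(-2)): offset=1, physical=[A,B,E,D,C,F], logical=[B,E,D,C,F,A]
After op 4 (rotate(-3)): offset=4, physical=[A,B,E,D,C,F], logical=[C,F,A,B,E,D]
After op 5 (replace(3, 'e')): offset=4, physical=[A,e,E,D,C,F], logical=[C,F,A,e,E,D]
After op 6 (swap(1, 2)): offset=4, physical=[F,e,E,D,C,A], logical=[C,A,F,e,E,D]

Answer: C,A,F,e,E,D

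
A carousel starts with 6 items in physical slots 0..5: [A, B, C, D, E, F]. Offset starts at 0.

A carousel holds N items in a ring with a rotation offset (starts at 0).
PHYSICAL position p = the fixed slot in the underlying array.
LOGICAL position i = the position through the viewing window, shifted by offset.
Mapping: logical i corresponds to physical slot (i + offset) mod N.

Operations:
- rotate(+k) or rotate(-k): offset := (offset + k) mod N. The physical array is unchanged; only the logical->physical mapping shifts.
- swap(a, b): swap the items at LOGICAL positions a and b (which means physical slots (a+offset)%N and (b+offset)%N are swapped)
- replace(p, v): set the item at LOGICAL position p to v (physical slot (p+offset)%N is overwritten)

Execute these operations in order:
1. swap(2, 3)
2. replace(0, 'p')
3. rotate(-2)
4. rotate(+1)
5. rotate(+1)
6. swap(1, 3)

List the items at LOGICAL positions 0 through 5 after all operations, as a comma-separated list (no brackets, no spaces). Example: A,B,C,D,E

Answer: p,C,D,B,E,F

Derivation:
After op 1 (swap(2, 3)): offset=0, physical=[A,B,D,C,E,F], logical=[A,B,D,C,E,F]
After op 2 (replace(0, 'p')): offset=0, physical=[p,B,D,C,E,F], logical=[p,B,D,C,E,F]
After op 3 (rotate(-2)): offset=4, physical=[p,B,D,C,E,F], logical=[E,F,p,B,D,C]
After op 4 (rotate(+1)): offset=5, physical=[p,B,D,C,E,F], logical=[F,p,B,D,C,E]
After op 5 (rotate(+1)): offset=0, physical=[p,B,D,C,E,F], logical=[p,B,D,C,E,F]
After op 6 (swap(1, 3)): offset=0, physical=[p,C,D,B,E,F], logical=[p,C,D,B,E,F]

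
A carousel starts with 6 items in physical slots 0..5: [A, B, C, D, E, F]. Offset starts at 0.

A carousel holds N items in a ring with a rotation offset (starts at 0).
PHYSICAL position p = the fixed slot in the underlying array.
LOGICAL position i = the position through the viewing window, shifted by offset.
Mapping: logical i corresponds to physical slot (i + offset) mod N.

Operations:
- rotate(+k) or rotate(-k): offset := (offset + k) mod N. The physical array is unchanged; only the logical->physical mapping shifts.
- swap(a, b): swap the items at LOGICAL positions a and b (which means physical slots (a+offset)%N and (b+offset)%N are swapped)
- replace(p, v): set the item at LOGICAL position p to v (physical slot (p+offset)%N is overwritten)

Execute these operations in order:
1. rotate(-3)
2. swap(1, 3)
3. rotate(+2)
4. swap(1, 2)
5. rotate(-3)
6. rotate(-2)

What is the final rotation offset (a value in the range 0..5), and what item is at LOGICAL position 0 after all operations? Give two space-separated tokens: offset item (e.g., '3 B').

After op 1 (rotate(-3)): offset=3, physical=[A,B,C,D,E,F], logical=[D,E,F,A,B,C]
After op 2 (swap(1, 3)): offset=3, physical=[E,B,C,D,A,F], logical=[D,A,F,E,B,C]
After op 3 (rotate(+2)): offset=5, physical=[E,B,C,D,A,F], logical=[F,E,B,C,D,A]
After op 4 (swap(1, 2)): offset=5, physical=[B,E,C,D,A,F], logical=[F,B,E,C,D,A]
After op 5 (rotate(-3)): offset=2, physical=[B,E,C,D,A,F], logical=[C,D,A,F,B,E]
After op 6 (rotate(-2)): offset=0, physical=[B,E,C,D,A,F], logical=[B,E,C,D,A,F]

Answer: 0 B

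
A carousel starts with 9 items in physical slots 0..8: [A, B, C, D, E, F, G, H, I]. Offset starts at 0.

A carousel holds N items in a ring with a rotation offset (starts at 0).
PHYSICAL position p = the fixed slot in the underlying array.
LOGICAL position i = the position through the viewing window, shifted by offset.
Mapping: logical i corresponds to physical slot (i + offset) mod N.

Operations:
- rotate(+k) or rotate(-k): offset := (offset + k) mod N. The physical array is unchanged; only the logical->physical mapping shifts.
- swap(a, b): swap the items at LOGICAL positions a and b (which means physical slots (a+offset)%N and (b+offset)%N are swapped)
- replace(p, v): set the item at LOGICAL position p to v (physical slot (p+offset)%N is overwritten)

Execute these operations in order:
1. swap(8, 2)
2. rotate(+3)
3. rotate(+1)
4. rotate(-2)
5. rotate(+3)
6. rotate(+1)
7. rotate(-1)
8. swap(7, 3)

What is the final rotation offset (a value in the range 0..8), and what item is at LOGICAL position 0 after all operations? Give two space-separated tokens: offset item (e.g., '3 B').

After op 1 (swap(8, 2)): offset=0, physical=[A,B,I,D,E,F,G,H,C], logical=[A,B,I,D,E,F,G,H,C]
After op 2 (rotate(+3)): offset=3, physical=[A,B,I,D,E,F,G,H,C], logical=[D,E,F,G,H,C,A,B,I]
After op 3 (rotate(+1)): offset=4, physical=[A,B,I,D,E,F,G,H,C], logical=[E,F,G,H,C,A,B,I,D]
After op 4 (rotate(-2)): offset=2, physical=[A,B,I,D,E,F,G,H,C], logical=[I,D,E,F,G,H,C,A,B]
After op 5 (rotate(+3)): offset=5, physical=[A,B,I,D,E,F,G,H,C], logical=[F,G,H,C,A,B,I,D,E]
After op 6 (rotate(+1)): offset=6, physical=[A,B,I,D,E,F,G,H,C], logical=[G,H,C,A,B,I,D,E,F]
After op 7 (rotate(-1)): offset=5, physical=[A,B,I,D,E,F,G,H,C], logical=[F,G,H,C,A,B,I,D,E]
After op 8 (swap(7, 3)): offset=5, physical=[A,B,I,C,E,F,G,H,D], logical=[F,G,H,D,A,B,I,C,E]

Answer: 5 F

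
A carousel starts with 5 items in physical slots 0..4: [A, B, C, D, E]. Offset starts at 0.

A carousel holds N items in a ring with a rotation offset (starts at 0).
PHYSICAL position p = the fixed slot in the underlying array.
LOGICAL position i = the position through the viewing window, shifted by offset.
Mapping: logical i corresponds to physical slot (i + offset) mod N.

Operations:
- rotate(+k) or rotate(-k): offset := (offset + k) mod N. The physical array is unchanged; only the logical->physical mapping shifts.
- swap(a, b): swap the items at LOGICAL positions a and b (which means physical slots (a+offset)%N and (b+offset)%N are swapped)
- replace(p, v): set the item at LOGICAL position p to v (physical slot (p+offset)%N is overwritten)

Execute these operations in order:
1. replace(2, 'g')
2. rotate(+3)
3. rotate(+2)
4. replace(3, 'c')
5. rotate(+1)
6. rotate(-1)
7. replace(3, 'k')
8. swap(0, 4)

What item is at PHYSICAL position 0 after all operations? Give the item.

After op 1 (replace(2, 'g')): offset=0, physical=[A,B,g,D,E], logical=[A,B,g,D,E]
After op 2 (rotate(+3)): offset=3, physical=[A,B,g,D,E], logical=[D,E,A,B,g]
After op 3 (rotate(+2)): offset=0, physical=[A,B,g,D,E], logical=[A,B,g,D,E]
After op 4 (replace(3, 'c')): offset=0, physical=[A,B,g,c,E], logical=[A,B,g,c,E]
After op 5 (rotate(+1)): offset=1, physical=[A,B,g,c,E], logical=[B,g,c,E,A]
After op 6 (rotate(-1)): offset=0, physical=[A,B,g,c,E], logical=[A,B,g,c,E]
After op 7 (replace(3, 'k')): offset=0, physical=[A,B,g,k,E], logical=[A,B,g,k,E]
After op 8 (swap(0, 4)): offset=0, physical=[E,B,g,k,A], logical=[E,B,g,k,A]

Answer: E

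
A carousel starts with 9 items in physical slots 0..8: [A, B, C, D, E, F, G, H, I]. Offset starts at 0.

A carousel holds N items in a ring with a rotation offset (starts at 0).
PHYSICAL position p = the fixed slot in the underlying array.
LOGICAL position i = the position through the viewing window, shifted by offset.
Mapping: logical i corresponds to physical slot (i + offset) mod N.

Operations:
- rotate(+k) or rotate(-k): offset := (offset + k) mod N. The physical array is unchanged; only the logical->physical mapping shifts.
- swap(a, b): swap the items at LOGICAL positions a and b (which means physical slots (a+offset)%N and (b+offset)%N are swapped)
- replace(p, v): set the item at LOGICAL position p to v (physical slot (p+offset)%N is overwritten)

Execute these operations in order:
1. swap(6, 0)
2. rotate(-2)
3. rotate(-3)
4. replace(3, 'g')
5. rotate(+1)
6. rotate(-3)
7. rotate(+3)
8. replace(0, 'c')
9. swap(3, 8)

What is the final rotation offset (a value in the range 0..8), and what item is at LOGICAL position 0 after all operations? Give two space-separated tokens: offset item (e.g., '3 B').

After op 1 (swap(6, 0)): offset=0, physical=[G,B,C,D,E,F,A,H,I], logical=[G,B,C,D,E,F,A,H,I]
After op 2 (rotate(-2)): offset=7, physical=[G,B,C,D,E,F,A,H,I], logical=[H,I,G,B,C,D,E,F,A]
After op 3 (rotate(-3)): offset=4, physical=[G,B,C,D,E,F,A,H,I], logical=[E,F,A,H,I,G,B,C,D]
After op 4 (replace(3, 'g')): offset=4, physical=[G,B,C,D,E,F,A,g,I], logical=[E,F,A,g,I,G,B,C,D]
After op 5 (rotate(+1)): offset=5, physical=[G,B,C,D,E,F,A,g,I], logical=[F,A,g,I,G,B,C,D,E]
After op 6 (rotate(-3)): offset=2, physical=[G,B,C,D,E,F,A,g,I], logical=[C,D,E,F,A,g,I,G,B]
After op 7 (rotate(+3)): offset=5, physical=[G,B,C,D,E,F,A,g,I], logical=[F,A,g,I,G,B,C,D,E]
After op 8 (replace(0, 'c')): offset=5, physical=[G,B,C,D,E,c,A,g,I], logical=[c,A,g,I,G,B,C,D,E]
After op 9 (swap(3, 8)): offset=5, physical=[G,B,C,D,I,c,A,g,E], logical=[c,A,g,E,G,B,C,D,I]

Answer: 5 c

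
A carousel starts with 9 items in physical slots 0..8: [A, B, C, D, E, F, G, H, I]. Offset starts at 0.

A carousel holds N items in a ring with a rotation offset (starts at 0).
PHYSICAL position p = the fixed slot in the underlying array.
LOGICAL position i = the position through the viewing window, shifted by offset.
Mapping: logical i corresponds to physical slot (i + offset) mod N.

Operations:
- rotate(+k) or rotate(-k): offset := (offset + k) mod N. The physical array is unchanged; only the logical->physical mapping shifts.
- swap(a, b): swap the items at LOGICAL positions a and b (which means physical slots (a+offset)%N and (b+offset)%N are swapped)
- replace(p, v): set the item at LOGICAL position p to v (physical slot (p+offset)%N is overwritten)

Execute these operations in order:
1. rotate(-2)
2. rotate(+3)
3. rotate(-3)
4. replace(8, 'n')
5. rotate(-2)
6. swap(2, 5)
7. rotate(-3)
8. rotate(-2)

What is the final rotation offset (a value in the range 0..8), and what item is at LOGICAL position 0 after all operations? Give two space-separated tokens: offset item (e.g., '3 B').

Answer: 0 A

Derivation:
After op 1 (rotate(-2)): offset=7, physical=[A,B,C,D,E,F,G,H,I], logical=[H,I,A,B,C,D,E,F,G]
After op 2 (rotate(+3)): offset=1, physical=[A,B,C,D,E,F,G,H,I], logical=[B,C,D,E,F,G,H,I,A]
After op 3 (rotate(-3)): offset=7, physical=[A,B,C,D,E,F,G,H,I], logical=[H,I,A,B,C,D,E,F,G]
After op 4 (replace(8, 'n')): offset=7, physical=[A,B,C,D,E,F,n,H,I], logical=[H,I,A,B,C,D,E,F,n]
After op 5 (rotate(-2)): offset=5, physical=[A,B,C,D,E,F,n,H,I], logical=[F,n,H,I,A,B,C,D,E]
After op 6 (swap(2, 5)): offset=5, physical=[A,H,C,D,E,F,n,B,I], logical=[F,n,B,I,A,H,C,D,E]
After op 7 (rotate(-3)): offset=2, physical=[A,H,C,D,E,F,n,B,I], logical=[C,D,E,F,n,B,I,A,H]
After op 8 (rotate(-2)): offset=0, physical=[A,H,C,D,E,F,n,B,I], logical=[A,H,C,D,E,F,n,B,I]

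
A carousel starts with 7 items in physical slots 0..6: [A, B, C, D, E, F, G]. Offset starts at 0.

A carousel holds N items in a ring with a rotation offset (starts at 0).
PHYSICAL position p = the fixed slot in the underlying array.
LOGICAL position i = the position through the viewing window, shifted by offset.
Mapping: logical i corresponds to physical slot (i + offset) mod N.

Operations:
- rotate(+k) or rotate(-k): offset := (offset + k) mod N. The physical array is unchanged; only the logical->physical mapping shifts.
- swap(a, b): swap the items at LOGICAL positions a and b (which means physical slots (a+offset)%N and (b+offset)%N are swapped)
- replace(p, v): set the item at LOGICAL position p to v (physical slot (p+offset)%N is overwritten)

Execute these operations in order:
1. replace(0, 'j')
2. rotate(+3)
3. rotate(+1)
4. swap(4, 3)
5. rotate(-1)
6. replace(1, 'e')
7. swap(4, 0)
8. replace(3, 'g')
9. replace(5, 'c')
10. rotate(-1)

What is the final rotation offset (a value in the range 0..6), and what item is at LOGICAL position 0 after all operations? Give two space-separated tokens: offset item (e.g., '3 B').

Answer: 2 C

Derivation:
After op 1 (replace(0, 'j')): offset=0, physical=[j,B,C,D,E,F,G], logical=[j,B,C,D,E,F,G]
After op 2 (rotate(+3)): offset=3, physical=[j,B,C,D,E,F,G], logical=[D,E,F,G,j,B,C]
After op 3 (rotate(+1)): offset=4, physical=[j,B,C,D,E,F,G], logical=[E,F,G,j,B,C,D]
After op 4 (swap(4, 3)): offset=4, physical=[B,j,C,D,E,F,G], logical=[E,F,G,B,j,C,D]
After op 5 (rotate(-1)): offset=3, physical=[B,j,C,D,E,F,G], logical=[D,E,F,G,B,j,C]
After op 6 (replace(1, 'e')): offset=3, physical=[B,j,C,D,e,F,G], logical=[D,e,F,G,B,j,C]
After op 7 (swap(4, 0)): offset=3, physical=[D,j,C,B,e,F,G], logical=[B,e,F,G,D,j,C]
After op 8 (replace(3, 'g')): offset=3, physical=[D,j,C,B,e,F,g], logical=[B,e,F,g,D,j,C]
After op 9 (replace(5, 'c')): offset=3, physical=[D,c,C,B,e,F,g], logical=[B,e,F,g,D,c,C]
After op 10 (rotate(-1)): offset=2, physical=[D,c,C,B,e,F,g], logical=[C,B,e,F,g,D,c]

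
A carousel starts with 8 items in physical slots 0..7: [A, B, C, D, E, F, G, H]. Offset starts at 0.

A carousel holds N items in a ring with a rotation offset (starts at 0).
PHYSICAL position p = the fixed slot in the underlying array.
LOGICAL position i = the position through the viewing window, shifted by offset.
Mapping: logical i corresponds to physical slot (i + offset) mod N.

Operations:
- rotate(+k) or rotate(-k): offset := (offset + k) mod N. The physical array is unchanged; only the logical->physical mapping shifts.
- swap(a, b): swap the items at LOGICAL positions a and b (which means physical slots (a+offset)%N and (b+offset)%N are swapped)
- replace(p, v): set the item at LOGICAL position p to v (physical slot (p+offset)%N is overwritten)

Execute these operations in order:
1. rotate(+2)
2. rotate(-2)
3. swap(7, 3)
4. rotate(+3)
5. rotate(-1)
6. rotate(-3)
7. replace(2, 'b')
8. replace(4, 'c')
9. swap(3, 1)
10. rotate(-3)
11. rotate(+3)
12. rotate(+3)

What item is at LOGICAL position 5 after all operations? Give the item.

Answer: D

Derivation:
After op 1 (rotate(+2)): offset=2, physical=[A,B,C,D,E,F,G,H], logical=[C,D,E,F,G,H,A,B]
After op 2 (rotate(-2)): offset=0, physical=[A,B,C,D,E,F,G,H], logical=[A,B,C,D,E,F,G,H]
After op 3 (swap(7, 3)): offset=0, physical=[A,B,C,H,E,F,G,D], logical=[A,B,C,H,E,F,G,D]
After op 4 (rotate(+3)): offset=3, physical=[A,B,C,H,E,F,G,D], logical=[H,E,F,G,D,A,B,C]
After op 5 (rotate(-1)): offset=2, physical=[A,B,C,H,E,F,G,D], logical=[C,H,E,F,G,D,A,B]
After op 6 (rotate(-3)): offset=7, physical=[A,B,C,H,E,F,G,D], logical=[D,A,B,C,H,E,F,G]
After op 7 (replace(2, 'b')): offset=7, physical=[A,b,C,H,E,F,G,D], logical=[D,A,b,C,H,E,F,G]
After op 8 (replace(4, 'c')): offset=7, physical=[A,b,C,c,E,F,G,D], logical=[D,A,b,C,c,E,F,G]
After op 9 (swap(3, 1)): offset=7, physical=[C,b,A,c,E,F,G,D], logical=[D,C,b,A,c,E,F,G]
After op 10 (rotate(-3)): offset=4, physical=[C,b,A,c,E,F,G,D], logical=[E,F,G,D,C,b,A,c]
After op 11 (rotate(+3)): offset=7, physical=[C,b,A,c,E,F,G,D], logical=[D,C,b,A,c,E,F,G]
After op 12 (rotate(+3)): offset=2, physical=[C,b,A,c,E,F,G,D], logical=[A,c,E,F,G,D,C,b]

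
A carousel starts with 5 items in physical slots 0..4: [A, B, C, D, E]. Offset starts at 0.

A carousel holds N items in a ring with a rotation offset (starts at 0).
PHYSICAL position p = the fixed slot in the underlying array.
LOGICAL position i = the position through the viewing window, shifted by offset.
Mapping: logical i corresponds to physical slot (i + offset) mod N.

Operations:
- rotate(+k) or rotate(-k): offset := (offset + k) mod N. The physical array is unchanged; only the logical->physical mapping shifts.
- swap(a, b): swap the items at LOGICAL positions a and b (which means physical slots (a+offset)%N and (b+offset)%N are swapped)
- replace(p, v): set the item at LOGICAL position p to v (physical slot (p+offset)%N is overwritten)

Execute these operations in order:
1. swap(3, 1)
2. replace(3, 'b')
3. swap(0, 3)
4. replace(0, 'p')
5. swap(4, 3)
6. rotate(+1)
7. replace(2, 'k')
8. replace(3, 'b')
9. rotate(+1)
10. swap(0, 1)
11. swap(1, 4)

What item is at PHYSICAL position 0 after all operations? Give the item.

After op 1 (swap(3, 1)): offset=0, physical=[A,D,C,B,E], logical=[A,D,C,B,E]
After op 2 (replace(3, 'b')): offset=0, physical=[A,D,C,b,E], logical=[A,D,C,b,E]
After op 3 (swap(0, 3)): offset=0, physical=[b,D,C,A,E], logical=[b,D,C,A,E]
After op 4 (replace(0, 'p')): offset=0, physical=[p,D,C,A,E], logical=[p,D,C,A,E]
After op 5 (swap(4, 3)): offset=0, physical=[p,D,C,E,A], logical=[p,D,C,E,A]
After op 6 (rotate(+1)): offset=1, physical=[p,D,C,E,A], logical=[D,C,E,A,p]
After op 7 (replace(2, 'k')): offset=1, physical=[p,D,C,k,A], logical=[D,C,k,A,p]
After op 8 (replace(3, 'b')): offset=1, physical=[p,D,C,k,b], logical=[D,C,k,b,p]
After op 9 (rotate(+1)): offset=2, physical=[p,D,C,k,b], logical=[C,k,b,p,D]
After op 10 (swap(0, 1)): offset=2, physical=[p,D,k,C,b], logical=[k,C,b,p,D]
After op 11 (swap(1, 4)): offset=2, physical=[p,C,k,D,b], logical=[k,D,b,p,C]

Answer: p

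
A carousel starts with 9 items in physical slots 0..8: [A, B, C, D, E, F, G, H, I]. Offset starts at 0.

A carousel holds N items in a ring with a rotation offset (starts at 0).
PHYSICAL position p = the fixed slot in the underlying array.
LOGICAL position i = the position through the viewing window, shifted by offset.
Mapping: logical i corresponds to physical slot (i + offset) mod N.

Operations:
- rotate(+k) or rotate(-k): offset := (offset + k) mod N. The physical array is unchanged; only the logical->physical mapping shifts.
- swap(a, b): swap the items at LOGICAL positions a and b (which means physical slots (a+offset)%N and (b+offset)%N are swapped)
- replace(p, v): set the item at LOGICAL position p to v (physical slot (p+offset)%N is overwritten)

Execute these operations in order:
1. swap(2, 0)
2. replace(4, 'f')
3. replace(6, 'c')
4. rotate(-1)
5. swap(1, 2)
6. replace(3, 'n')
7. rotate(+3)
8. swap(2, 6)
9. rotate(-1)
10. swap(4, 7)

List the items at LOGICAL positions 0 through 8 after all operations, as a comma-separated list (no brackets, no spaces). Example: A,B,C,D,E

After op 1 (swap(2, 0)): offset=0, physical=[C,B,A,D,E,F,G,H,I], logical=[C,B,A,D,E,F,G,H,I]
After op 2 (replace(4, 'f')): offset=0, physical=[C,B,A,D,f,F,G,H,I], logical=[C,B,A,D,f,F,G,H,I]
After op 3 (replace(6, 'c')): offset=0, physical=[C,B,A,D,f,F,c,H,I], logical=[C,B,A,D,f,F,c,H,I]
After op 4 (rotate(-1)): offset=8, physical=[C,B,A,D,f,F,c,H,I], logical=[I,C,B,A,D,f,F,c,H]
After op 5 (swap(1, 2)): offset=8, physical=[B,C,A,D,f,F,c,H,I], logical=[I,B,C,A,D,f,F,c,H]
After op 6 (replace(3, 'n')): offset=8, physical=[B,C,n,D,f,F,c,H,I], logical=[I,B,C,n,D,f,F,c,H]
After op 7 (rotate(+3)): offset=2, physical=[B,C,n,D,f,F,c,H,I], logical=[n,D,f,F,c,H,I,B,C]
After op 8 (swap(2, 6)): offset=2, physical=[B,C,n,D,I,F,c,H,f], logical=[n,D,I,F,c,H,f,B,C]
After op 9 (rotate(-1)): offset=1, physical=[B,C,n,D,I,F,c,H,f], logical=[C,n,D,I,F,c,H,f,B]
After op 10 (swap(4, 7)): offset=1, physical=[B,C,n,D,I,f,c,H,F], logical=[C,n,D,I,f,c,H,F,B]

Answer: C,n,D,I,f,c,H,F,B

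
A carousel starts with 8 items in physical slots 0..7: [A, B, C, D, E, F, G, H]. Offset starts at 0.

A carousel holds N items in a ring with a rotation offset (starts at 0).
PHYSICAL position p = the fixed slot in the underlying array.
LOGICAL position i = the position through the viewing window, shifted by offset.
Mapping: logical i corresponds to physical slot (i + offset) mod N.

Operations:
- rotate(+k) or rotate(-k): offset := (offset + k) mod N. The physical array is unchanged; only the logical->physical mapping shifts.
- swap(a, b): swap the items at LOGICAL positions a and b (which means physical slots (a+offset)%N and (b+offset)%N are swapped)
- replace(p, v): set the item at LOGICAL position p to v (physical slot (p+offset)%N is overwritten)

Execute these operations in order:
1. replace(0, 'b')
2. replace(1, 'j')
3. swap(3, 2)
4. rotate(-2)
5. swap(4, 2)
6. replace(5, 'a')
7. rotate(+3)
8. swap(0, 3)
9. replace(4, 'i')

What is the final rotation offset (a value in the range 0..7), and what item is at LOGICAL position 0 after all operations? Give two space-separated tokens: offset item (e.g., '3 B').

Answer: 1 E

Derivation:
After op 1 (replace(0, 'b')): offset=0, physical=[b,B,C,D,E,F,G,H], logical=[b,B,C,D,E,F,G,H]
After op 2 (replace(1, 'j')): offset=0, physical=[b,j,C,D,E,F,G,H], logical=[b,j,C,D,E,F,G,H]
After op 3 (swap(3, 2)): offset=0, physical=[b,j,D,C,E,F,G,H], logical=[b,j,D,C,E,F,G,H]
After op 4 (rotate(-2)): offset=6, physical=[b,j,D,C,E,F,G,H], logical=[G,H,b,j,D,C,E,F]
After op 5 (swap(4, 2)): offset=6, physical=[D,j,b,C,E,F,G,H], logical=[G,H,D,j,b,C,E,F]
After op 6 (replace(5, 'a')): offset=6, physical=[D,j,b,a,E,F,G,H], logical=[G,H,D,j,b,a,E,F]
After op 7 (rotate(+3)): offset=1, physical=[D,j,b,a,E,F,G,H], logical=[j,b,a,E,F,G,H,D]
After op 8 (swap(0, 3)): offset=1, physical=[D,E,b,a,j,F,G,H], logical=[E,b,a,j,F,G,H,D]
After op 9 (replace(4, 'i')): offset=1, physical=[D,E,b,a,j,i,G,H], logical=[E,b,a,j,i,G,H,D]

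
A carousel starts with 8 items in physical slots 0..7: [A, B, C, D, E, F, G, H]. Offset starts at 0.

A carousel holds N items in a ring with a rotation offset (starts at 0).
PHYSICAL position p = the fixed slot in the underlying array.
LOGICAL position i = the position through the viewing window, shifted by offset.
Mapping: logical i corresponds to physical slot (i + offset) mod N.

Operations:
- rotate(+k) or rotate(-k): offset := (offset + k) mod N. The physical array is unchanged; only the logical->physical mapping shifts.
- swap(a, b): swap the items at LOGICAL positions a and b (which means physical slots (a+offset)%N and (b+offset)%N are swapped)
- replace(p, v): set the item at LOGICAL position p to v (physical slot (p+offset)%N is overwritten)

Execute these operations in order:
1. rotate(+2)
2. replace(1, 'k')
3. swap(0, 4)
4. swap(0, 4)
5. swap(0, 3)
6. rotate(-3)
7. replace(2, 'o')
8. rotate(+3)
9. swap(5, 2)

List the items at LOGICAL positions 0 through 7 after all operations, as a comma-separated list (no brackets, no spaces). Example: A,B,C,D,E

After op 1 (rotate(+2)): offset=2, physical=[A,B,C,D,E,F,G,H], logical=[C,D,E,F,G,H,A,B]
After op 2 (replace(1, 'k')): offset=2, physical=[A,B,C,k,E,F,G,H], logical=[C,k,E,F,G,H,A,B]
After op 3 (swap(0, 4)): offset=2, physical=[A,B,G,k,E,F,C,H], logical=[G,k,E,F,C,H,A,B]
After op 4 (swap(0, 4)): offset=2, physical=[A,B,C,k,E,F,G,H], logical=[C,k,E,F,G,H,A,B]
After op 5 (swap(0, 3)): offset=2, physical=[A,B,F,k,E,C,G,H], logical=[F,k,E,C,G,H,A,B]
After op 6 (rotate(-3)): offset=7, physical=[A,B,F,k,E,C,G,H], logical=[H,A,B,F,k,E,C,G]
After op 7 (replace(2, 'o')): offset=7, physical=[A,o,F,k,E,C,G,H], logical=[H,A,o,F,k,E,C,G]
After op 8 (rotate(+3)): offset=2, physical=[A,o,F,k,E,C,G,H], logical=[F,k,E,C,G,H,A,o]
After op 9 (swap(5, 2)): offset=2, physical=[A,o,F,k,H,C,G,E], logical=[F,k,H,C,G,E,A,o]

Answer: F,k,H,C,G,E,A,o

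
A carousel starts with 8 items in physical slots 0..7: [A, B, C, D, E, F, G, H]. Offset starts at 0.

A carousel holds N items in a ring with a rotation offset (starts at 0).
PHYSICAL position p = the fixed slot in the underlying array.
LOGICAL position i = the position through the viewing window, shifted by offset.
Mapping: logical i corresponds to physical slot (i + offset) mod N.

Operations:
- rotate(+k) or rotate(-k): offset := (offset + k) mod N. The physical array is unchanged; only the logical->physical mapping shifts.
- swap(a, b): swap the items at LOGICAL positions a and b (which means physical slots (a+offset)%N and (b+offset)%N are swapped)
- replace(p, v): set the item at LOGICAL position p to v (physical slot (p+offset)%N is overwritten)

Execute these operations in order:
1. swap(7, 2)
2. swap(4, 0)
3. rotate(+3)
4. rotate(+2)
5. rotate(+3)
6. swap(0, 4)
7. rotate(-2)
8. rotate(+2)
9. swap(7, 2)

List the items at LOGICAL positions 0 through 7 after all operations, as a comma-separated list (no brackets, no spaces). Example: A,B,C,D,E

After op 1 (swap(7, 2)): offset=0, physical=[A,B,H,D,E,F,G,C], logical=[A,B,H,D,E,F,G,C]
After op 2 (swap(4, 0)): offset=0, physical=[E,B,H,D,A,F,G,C], logical=[E,B,H,D,A,F,G,C]
After op 3 (rotate(+3)): offset=3, physical=[E,B,H,D,A,F,G,C], logical=[D,A,F,G,C,E,B,H]
After op 4 (rotate(+2)): offset=5, physical=[E,B,H,D,A,F,G,C], logical=[F,G,C,E,B,H,D,A]
After op 5 (rotate(+3)): offset=0, physical=[E,B,H,D,A,F,G,C], logical=[E,B,H,D,A,F,G,C]
After op 6 (swap(0, 4)): offset=0, physical=[A,B,H,D,E,F,G,C], logical=[A,B,H,D,E,F,G,C]
After op 7 (rotate(-2)): offset=6, physical=[A,B,H,D,E,F,G,C], logical=[G,C,A,B,H,D,E,F]
After op 8 (rotate(+2)): offset=0, physical=[A,B,H,D,E,F,G,C], logical=[A,B,H,D,E,F,G,C]
After op 9 (swap(7, 2)): offset=0, physical=[A,B,C,D,E,F,G,H], logical=[A,B,C,D,E,F,G,H]

Answer: A,B,C,D,E,F,G,H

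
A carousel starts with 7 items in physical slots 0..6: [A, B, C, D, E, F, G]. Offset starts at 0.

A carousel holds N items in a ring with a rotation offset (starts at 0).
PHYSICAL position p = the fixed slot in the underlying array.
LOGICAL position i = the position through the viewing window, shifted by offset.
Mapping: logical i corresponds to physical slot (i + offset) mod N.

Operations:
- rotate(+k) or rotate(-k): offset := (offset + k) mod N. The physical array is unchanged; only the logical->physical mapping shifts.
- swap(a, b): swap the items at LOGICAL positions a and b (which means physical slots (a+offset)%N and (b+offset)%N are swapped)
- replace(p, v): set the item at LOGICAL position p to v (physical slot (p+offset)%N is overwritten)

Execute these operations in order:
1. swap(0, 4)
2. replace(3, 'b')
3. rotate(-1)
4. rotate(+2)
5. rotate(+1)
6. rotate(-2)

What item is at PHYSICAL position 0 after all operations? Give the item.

Answer: E

Derivation:
After op 1 (swap(0, 4)): offset=0, physical=[E,B,C,D,A,F,G], logical=[E,B,C,D,A,F,G]
After op 2 (replace(3, 'b')): offset=0, physical=[E,B,C,b,A,F,G], logical=[E,B,C,b,A,F,G]
After op 3 (rotate(-1)): offset=6, physical=[E,B,C,b,A,F,G], logical=[G,E,B,C,b,A,F]
After op 4 (rotate(+2)): offset=1, physical=[E,B,C,b,A,F,G], logical=[B,C,b,A,F,G,E]
After op 5 (rotate(+1)): offset=2, physical=[E,B,C,b,A,F,G], logical=[C,b,A,F,G,E,B]
After op 6 (rotate(-2)): offset=0, physical=[E,B,C,b,A,F,G], logical=[E,B,C,b,A,F,G]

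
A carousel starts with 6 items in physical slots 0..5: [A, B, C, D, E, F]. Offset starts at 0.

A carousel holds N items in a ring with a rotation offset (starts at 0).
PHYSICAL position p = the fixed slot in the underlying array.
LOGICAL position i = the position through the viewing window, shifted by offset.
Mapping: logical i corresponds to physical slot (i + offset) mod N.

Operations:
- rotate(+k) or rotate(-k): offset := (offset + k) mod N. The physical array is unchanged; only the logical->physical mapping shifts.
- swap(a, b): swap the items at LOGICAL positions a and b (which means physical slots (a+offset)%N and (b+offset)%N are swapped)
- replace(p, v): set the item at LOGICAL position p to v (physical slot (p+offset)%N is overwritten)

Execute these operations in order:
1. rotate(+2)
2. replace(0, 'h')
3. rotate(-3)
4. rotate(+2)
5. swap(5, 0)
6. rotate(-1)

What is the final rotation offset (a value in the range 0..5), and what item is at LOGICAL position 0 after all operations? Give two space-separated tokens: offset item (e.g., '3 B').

Answer: 0 B

Derivation:
After op 1 (rotate(+2)): offset=2, physical=[A,B,C,D,E,F], logical=[C,D,E,F,A,B]
After op 2 (replace(0, 'h')): offset=2, physical=[A,B,h,D,E,F], logical=[h,D,E,F,A,B]
After op 3 (rotate(-3)): offset=5, physical=[A,B,h,D,E,F], logical=[F,A,B,h,D,E]
After op 4 (rotate(+2)): offset=1, physical=[A,B,h,D,E,F], logical=[B,h,D,E,F,A]
After op 5 (swap(5, 0)): offset=1, physical=[B,A,h,D,E,F], logical=[A,h,D,E,F,B]
After op 6 (rotate(-1)): offset=0, physical=[B,A,h,D,E,F], logical=[B,A,h,D,E,F]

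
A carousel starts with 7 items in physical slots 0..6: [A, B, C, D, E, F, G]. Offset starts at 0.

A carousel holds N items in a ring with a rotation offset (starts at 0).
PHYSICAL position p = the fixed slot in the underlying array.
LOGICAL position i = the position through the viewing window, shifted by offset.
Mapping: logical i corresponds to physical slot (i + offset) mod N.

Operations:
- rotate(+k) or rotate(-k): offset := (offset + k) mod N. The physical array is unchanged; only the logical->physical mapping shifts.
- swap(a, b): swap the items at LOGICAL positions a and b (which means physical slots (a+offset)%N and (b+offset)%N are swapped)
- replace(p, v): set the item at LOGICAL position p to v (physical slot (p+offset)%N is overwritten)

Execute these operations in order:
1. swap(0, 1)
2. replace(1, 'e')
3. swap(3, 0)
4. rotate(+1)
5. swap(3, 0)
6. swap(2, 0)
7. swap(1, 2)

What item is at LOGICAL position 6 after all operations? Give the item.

After op 1 (swap(0, 1)): offset=0, physical=[B,A,C,D,E,F,G], logical=[B,A,C,D,E,F,G]
After op 2 (replace(1, 'e')): offset=0, physical=[B,e,C,D,E,F,G], logical=[B,e,C,D,E,F,G]
After op 3 (swap(3, 0)): offset=0, physical=[D,e,C,B,E,F,G], logical=[D,e,C,B,E,F,G]
After op 4 (rotate(+1)): offset=1, physical=[D,e,C,B,E,F,G], logical=[e,C,B,E,F,G,D]
After op 5 (swap(3, 0)): offset=1, physical=[D,E,C,B,e,F,G], logical=[E,C,B,e,F,G,D]
After op 6 (swap(2, 0)): offset=1, physical=[D,B,C,E,e,F,G], logical=[B,C,E,e,F,G,D]
After op 7 (swap(1, 2)): offset=1, physical=[D,B,E,C,e,F,G], logical=[B,E,C,e,F,G,D]

Answer: D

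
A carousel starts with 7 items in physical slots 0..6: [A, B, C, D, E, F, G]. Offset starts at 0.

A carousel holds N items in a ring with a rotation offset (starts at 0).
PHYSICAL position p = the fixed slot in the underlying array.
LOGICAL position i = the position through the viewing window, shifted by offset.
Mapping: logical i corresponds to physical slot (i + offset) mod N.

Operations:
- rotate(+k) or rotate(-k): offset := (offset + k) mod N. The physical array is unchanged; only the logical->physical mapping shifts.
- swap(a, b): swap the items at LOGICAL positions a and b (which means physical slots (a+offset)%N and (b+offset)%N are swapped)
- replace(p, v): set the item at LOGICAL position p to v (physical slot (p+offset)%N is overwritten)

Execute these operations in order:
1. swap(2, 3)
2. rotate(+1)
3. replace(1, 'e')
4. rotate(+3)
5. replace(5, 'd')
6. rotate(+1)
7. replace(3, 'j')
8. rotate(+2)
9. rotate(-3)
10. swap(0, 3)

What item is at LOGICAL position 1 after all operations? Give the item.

After op 1 (swap(2, 3)): offset=0, physical=[A,B,D,C,E,F,G], logical=[A,B,D,C,E,F,G]
After op 2 (rotate(+1)): offset=1, physical=[A,B,D,C,E,F,G], logical=[B,D,C,E,F,G,A]
After op 3 (replace(1, 'e')): offset=1, physical=[A,B,e,C,E,F,G], logical=[B,e,C,E,F,G,A]
After op 4 (rotate(+3)): offset=4, physical=[A,B,e,C,E,F,G], logical=[E,F,G,A,B,e,C]
After op 5 (replace(5, 'd')): offset=4, physical=[A,B,d,C,E,F,G], logical=[E,F,G,A,B,d,C]
After op 6 (rotate(+1)): offset=5, physical=[A,B,d,C,E,F,G], logical=[F,G,A,B,d,C,E]
After op 7 (replace(3, 'j')): offset=5, physical=[A,j,d,C,E,F,G], logical=[F,G,A,j,d,C,E]
After op 8 (rotate(+2)): offset=0, physical=[A,j,d,C,E,F,G], logical=[A,j,d,C,E,F,G]
After op 9 (rotate(-3)): offset=4, physical=[A,j,d,C,E,F,G], logical=[E,F,G,A,j,d,C]
After op 10 (swap(0, 3)): offset=4, physical=[E,j,d,C,A,F,G], logical=[A,F,G,E,j,d,C]

Answer: F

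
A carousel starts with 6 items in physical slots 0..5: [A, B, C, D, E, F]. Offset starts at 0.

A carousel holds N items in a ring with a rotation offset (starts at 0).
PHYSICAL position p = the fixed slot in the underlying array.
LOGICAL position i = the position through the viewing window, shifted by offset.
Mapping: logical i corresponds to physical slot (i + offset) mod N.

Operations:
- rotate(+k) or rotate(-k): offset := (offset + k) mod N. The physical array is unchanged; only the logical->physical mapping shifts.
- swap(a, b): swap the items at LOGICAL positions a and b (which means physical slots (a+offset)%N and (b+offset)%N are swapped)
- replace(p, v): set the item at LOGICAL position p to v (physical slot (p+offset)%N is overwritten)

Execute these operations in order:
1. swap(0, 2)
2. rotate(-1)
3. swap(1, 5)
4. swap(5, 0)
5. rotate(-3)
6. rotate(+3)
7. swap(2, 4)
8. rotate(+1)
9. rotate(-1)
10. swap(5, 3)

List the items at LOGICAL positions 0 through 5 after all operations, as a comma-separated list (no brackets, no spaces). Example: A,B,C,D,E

After op 1 (swap(0, 2)): offset=0, physical=[C,B,A,D,E,F], logical=[C,B,A,D,E,F]
After op 2 (rotate(-1)): offset=5, physical=[C,B,A,D,E,F], logical=[F,C,B,A,D,E]
After op 3 (swap(1, 5)): offset=5, physical=[E,B,A,D,C,F], logical=[F,E,B,A,D,C]
After op 4 (swap(5, 0)): offset=5, physical=[E,B,A,D,F,C], logical=[C,E,B,A,D,F]
After op 5 (rotate(-3)): offset=2, physical=[E,B,A,D,F,C], logical=[A,D,F,C,E,B]
After op 6 (rotate(+3)): offset=5, physical=[E,B,A,D,F,C], logical=[C,E,B,A,D,F]
After op 7 (swap(2, 4)): offset=5, physical=[E,D,A,B,F,C], logical=[C,E,D,A,B,F]
After op 8 (rotate(+1)): offset=0, physical=[E,D,A,B,F,C], logical=[E,D,A,B,F,C]
After op 9 (rotate(-1)): offset=5, physical=[E,D,A,B,F,C], logical=[C,E,D,A,B,F]
After op 10 (swap(5, 3)): offset=5, physical=[E,D,F,B,A,C], logical=[C,E,D,F,B,A]

Answer: C,E,D,F,B,A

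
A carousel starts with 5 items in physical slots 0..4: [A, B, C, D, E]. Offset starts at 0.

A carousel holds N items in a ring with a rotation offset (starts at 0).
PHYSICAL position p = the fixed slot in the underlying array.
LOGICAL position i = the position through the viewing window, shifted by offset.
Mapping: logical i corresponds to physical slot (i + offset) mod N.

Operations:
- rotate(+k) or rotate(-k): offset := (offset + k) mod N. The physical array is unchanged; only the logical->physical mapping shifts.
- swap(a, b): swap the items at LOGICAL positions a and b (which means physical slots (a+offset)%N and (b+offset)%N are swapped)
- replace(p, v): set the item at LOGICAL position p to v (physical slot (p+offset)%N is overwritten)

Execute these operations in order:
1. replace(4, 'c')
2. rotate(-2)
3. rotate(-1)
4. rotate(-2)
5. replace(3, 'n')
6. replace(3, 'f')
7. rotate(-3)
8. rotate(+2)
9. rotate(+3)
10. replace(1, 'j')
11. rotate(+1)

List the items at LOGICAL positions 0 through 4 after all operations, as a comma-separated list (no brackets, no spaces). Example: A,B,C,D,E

Answer: j,c,A,B,C

Derivation:
After op 1 (replace(4, 'c')): offset=0, physical=[A,B,C,D,c], logical=[A,B,C,D,c]
After op 2 (rotate(-2)): offset=3, physical=[A,B,C,D,c], logical=[D,c,A,B,C]
After op 3 (rotate(-1)): offset=2, physical=[A,B,C,D,c], logical=[C,D,c,A,B]
After op 4 (rotate(-2)): offset=0, physical=[A,B,C,D,c], logical=[A,B,C,D,c]
After op 5 (replace(3, 'n')): offset=0, physical=[A,B,C,n,c], logical=[A,B,C,n,c]
After op 6 (replace(3, 'f')): offset=0, physical=[A,B,C,f,c], logical=[A,B,C,f,c]
After op 7 (rotate(-3)): offset=2, physical=[A,B,C,f,c], logical=[C,f,c,A,B]
After op 8 (rotate(+2)): offset=4, physical=[A,B,C,f,c], logical=[c,A,B,C,f]
After op 9 (rotate(+3)): offset=2, physical=[A,B,C,f,c], logical=[C,f,c,A,B]
After op 10 (replace(1, 'j')): offset=2, physical=[A,B,C,j,c], logical=[C,j,c,A,B]
After op 11 (rotate(+1)): offset=3, physical=[A,B,C,j,c], logical=[j,c,A,B,C]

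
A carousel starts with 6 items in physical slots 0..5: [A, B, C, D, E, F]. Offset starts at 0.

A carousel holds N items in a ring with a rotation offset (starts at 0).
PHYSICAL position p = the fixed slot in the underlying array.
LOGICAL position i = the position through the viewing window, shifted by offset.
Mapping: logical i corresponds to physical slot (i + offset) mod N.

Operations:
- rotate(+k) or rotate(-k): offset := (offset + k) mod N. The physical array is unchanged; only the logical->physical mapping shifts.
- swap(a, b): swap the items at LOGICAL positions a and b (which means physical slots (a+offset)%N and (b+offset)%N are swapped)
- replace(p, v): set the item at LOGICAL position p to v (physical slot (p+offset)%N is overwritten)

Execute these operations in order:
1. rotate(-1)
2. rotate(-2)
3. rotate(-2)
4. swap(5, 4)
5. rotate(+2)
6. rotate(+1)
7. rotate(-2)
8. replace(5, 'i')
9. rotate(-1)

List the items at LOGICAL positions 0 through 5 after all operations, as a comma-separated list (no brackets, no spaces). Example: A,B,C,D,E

Answer: i,C,D,E,A,F

Derivation:
After op 1 (rotate(-1)): offset=5, physical=[A,B,C,D,E,F], logical=[F,A,B,C,D,E]
After op 2 (rotate(-2)): offset=3, physical=[A,B,C,D,E,F], logical=[D,E,F,A,B,C]
After op 3 (rotate(-2)): offset=1, physical=[A,B,C,D,E,F], logical=[B,C,D,E,F,A]
After op 4 (swap(5, 4)): offset=1, physical=[F,B,C,D,E,A], logical=[B,C,D,E,A,F]
After op 5 (rotate(+2)): offset=3, physical=[F,B,C,D,E,A], logical=[D,E,A,F,B,C]
After op 6 (rotate(+1)): offset=4, physical=[F,B,C,D,E,A], logical=[E,A,F,B,C,D]
After op 7 (rotate(-2)): offset=2, physical=[F,B,C,D,E,A], logical=[C,D,E,A,F,B]
After op 8 (replace(5, 'i')): offset=2, physical=[F,i,C,D,E,A], logical=[C,D,E,A,F,i]
After op 9 (rotate(-1)): offset=1, physical=[F,i,C,D,E,A], logical=[i,C,D,E,A,F]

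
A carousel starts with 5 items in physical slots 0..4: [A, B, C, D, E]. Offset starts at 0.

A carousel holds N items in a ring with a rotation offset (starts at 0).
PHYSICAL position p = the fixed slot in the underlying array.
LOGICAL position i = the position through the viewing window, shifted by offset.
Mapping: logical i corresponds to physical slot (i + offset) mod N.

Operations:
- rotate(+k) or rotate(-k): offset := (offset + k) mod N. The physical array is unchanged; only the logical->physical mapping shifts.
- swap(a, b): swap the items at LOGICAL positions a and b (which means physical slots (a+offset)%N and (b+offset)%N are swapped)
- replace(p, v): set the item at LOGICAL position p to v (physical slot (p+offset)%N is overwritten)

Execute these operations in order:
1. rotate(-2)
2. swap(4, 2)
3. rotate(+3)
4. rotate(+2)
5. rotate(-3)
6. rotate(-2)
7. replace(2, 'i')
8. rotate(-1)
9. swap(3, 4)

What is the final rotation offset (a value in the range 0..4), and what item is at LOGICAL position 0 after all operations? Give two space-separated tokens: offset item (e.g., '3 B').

After op 1 (rotate(-2)): offset=3, physical=[A,B,C,D,E], logical=[D,E,A,B,C]
After op 2 (swap(4, 2)): offset=3, physical=[C,B,A,D,E], logical=[D,E,C,B,A]
After op 3 (rotate(+3)): offset=1, physical=[C,B,A,D,E], logical=[B,A,D,E,C]
After op 4 (rotate(+2)): offset=3, physical=[C,B,A,D,E], logical=[D,E,C,B,A]
After op 5 (rotate(-3)): offset=0, physical=[C,B,A,D,E], logical=[C,B,A,D,E]
After op 6 (rotate(-2)): offset=3, physical=[C,B,A,D,E], logical=[D,E,C,B,A]
After op 7 (replace(2, 'i')): offset=3, physical=[i,B,A,D,E], logical=[D,E,i,B,A]
After op 8 (rotate(-1)): offset=2, physical=[i,B,A,D,E], logical=[A,D,E,i,B]
After op 9 (swap(3, 4)): offset=2, physical=[B,i,A,D,E], logical=[A,D,E,B,i]

Answer: 2 A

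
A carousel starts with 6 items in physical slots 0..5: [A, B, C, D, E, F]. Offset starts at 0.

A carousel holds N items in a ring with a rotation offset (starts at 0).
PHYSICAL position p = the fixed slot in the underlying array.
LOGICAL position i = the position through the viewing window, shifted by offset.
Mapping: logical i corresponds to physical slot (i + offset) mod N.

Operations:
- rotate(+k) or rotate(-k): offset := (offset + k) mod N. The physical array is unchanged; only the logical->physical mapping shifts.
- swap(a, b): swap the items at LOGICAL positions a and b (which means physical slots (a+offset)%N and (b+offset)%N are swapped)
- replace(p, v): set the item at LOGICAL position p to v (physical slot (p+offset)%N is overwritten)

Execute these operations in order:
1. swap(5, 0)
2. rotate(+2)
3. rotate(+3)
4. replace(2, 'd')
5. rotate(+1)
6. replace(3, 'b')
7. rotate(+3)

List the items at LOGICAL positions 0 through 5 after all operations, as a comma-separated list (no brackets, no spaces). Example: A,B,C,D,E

After op 1 (swap(5, 0)): offset=0, physical=[F,B,C,D,E,A], logical=[F,B,C,D,E,A]
After op 2 (rotate(+2)): offset=2, physical=[F,B,C,D,E,A], logical=[C,D,E,A,F,B]
After op 3 (rotate(+3)): offset=5, physical=[F,B,C,D,E,A], logical=[A,F,B,C,D,E]
After op 4 (replace(2, 'd')): offset=5, physical=[F,d,C,D,E,A], logical=[A,F,d,C,D,E]
After op 5 (rotate(+1)): offset=0, physical=[F,d,C,D,E,A], logical=[F,d,C,D,E,A]
After op 6 (replace(3, 'b')): offset=0, physical=[F,d,C,b,E,A], logical=[F,d,C,b,E,A]
After op 7 (rotate(+3)): offset=3, physical=[F,d,C,b,E,A], logical=[b,E,A,F,d,C]

Answer: b,E,A,F,d,C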